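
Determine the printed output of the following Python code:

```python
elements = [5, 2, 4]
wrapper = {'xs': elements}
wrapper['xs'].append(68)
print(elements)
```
[5, 2, 4, 68]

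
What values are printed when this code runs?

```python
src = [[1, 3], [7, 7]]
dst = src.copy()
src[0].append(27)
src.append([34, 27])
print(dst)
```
[[1, 3, 27], [7, 7]]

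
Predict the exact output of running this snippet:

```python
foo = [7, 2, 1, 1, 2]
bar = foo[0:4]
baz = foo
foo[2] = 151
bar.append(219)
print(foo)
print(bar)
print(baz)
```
[7, 2, 151, 1, 2]
[7, 2, 1, 1, 219]
[7, 2, 151, 1, 2]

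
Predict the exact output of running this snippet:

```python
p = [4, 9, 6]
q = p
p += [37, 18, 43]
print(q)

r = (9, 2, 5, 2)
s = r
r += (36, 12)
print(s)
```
[4, 9, 6, 37, 18, 43]
(9, 2, 5, 2)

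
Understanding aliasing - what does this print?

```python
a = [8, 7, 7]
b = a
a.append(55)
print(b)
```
[8, 7, 7, 55]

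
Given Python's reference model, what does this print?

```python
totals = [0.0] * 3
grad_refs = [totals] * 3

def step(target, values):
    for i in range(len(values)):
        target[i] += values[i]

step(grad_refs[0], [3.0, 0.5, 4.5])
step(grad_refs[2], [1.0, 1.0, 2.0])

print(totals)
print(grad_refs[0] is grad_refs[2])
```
[4.0, 1.5, 6.5]
True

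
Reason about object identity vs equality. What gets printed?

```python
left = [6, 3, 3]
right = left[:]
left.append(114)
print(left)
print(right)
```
[6, 3, 3, 114]
[6, 3, 3]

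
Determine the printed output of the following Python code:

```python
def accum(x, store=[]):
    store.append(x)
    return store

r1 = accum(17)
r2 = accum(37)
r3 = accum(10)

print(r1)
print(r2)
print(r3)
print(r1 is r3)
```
[17, 37, 10]
[17, 37, 10]
[17, 37, 10]
True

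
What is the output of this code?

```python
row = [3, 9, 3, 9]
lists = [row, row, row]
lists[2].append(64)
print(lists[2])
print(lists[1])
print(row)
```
[3, 9, 3, 9, 64]
[3, 9, 3, 9, 64]
[3, 9, 3, 9, 64]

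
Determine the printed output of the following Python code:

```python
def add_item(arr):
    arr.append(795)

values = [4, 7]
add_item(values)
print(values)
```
[4, 7, 795]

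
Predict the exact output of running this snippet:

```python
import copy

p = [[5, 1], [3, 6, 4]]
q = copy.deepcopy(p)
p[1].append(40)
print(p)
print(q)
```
[[5, 1], [3, 6, 4, 40]]
[[5, 1], [3, 6, 4]]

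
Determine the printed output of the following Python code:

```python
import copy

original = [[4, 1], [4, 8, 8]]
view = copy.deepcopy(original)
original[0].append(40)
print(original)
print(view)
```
[[4, 1, 40], [4, 8, 8]]
[[4, 1], [4, 8, 8]]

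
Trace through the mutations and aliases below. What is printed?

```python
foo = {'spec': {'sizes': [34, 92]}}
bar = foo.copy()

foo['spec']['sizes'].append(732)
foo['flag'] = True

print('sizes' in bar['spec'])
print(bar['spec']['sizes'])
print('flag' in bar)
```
True
[34, 92, 732]
False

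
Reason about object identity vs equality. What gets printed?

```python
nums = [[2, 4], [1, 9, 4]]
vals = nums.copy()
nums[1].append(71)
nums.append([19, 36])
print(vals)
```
[[2, 4], [1, 9, 4, 71]]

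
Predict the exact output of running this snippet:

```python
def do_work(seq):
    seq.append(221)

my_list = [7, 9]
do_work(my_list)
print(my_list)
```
[7, 9, 221]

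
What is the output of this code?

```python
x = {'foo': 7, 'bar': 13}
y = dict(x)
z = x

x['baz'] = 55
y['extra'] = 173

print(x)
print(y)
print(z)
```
{'foo': 7, 'bar': 13, 'baz': 55}
{'foo': 7, 'bar': 13, 'extra': 173}
{'foo': 7, 'bar': 13, 'baz': 55}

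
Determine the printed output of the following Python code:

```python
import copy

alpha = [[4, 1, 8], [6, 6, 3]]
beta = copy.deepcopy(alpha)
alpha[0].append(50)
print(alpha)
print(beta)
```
[[4, 1, 8, 50], [6, 6, 3]]
[[4, 1, 8], [6, 6, 3]]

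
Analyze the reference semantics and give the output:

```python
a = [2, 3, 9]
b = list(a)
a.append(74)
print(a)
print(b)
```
[2, 3, 9, 74]
[2, 3, 9]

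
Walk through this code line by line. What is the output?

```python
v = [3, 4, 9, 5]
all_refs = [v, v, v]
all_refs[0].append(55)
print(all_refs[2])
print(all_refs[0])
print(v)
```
[3, 4, 9, 5, 55]
[3, 4, 9, 5, 55]
[3, 4, 9, 5, 55]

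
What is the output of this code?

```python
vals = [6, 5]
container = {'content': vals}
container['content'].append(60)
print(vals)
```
[6, 5, 60]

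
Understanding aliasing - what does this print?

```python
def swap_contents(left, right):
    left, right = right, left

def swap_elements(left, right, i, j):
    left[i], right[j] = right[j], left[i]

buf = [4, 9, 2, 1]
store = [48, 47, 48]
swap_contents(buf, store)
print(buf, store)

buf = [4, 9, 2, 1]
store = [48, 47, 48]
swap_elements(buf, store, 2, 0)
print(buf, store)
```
[4, 9, 2, 1] [48, 47, 48]
[4, 9, 48, 1] [2, 47, 48]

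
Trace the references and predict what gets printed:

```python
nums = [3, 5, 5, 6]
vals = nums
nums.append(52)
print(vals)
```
[3, 5, 5, 6, 52]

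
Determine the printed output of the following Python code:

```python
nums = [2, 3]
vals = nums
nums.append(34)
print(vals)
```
[2, 3, 34]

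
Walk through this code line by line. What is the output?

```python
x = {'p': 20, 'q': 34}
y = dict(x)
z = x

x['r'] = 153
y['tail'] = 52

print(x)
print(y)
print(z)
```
{'p': 20, 'q': 34, 'r': 153}
{'p': 20, 'q': 34, 'tail': 52}
{'p': 20, 'q': 34, 'r': 153}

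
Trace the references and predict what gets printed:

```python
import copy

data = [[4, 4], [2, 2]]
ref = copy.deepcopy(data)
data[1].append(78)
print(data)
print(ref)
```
[[4, 4], [2, 2, 78]]
[[4, 4], [2, 2]]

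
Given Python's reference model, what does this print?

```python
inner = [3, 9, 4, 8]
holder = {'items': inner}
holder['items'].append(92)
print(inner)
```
[3, 9, 4, 8, 92]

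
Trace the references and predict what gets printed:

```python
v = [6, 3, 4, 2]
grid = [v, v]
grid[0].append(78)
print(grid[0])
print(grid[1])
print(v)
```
[6, 3, 4, 2, 78]
[6, 3, 4, 2, 78]
[6, 3, 4, 2, 78]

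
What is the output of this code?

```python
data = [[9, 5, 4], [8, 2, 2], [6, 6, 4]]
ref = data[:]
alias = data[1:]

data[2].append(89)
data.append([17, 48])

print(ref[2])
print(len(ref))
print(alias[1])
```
[6, 6, 4, 89]
3
[6, 6, 4, 89]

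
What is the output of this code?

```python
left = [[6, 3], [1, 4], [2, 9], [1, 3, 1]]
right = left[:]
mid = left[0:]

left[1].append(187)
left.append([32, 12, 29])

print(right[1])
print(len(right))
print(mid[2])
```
[1, 4, 187]
4
[2, 9]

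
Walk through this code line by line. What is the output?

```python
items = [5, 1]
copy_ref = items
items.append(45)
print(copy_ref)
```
[5, 1, 45]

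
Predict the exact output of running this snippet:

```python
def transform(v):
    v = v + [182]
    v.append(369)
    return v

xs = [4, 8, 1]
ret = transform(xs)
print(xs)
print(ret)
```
[4, 8, 1]
[4, 8, 1, 182, 369]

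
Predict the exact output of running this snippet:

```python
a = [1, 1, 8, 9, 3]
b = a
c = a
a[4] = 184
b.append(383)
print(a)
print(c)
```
[1, 1, 8, 9, 184, 383]
[1, 1, 8, 9, 184, 383]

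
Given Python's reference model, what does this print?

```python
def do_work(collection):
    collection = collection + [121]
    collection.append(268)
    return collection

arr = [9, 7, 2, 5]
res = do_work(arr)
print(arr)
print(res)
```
[9, 7, 2, 5]
[9, 7, 2, 5, 121, 268]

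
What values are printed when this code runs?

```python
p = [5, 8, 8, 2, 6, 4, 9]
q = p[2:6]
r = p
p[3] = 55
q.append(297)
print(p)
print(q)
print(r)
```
[5, 8, 8, 55, 6, 4, 9]
[8, 2, 6, 4, 297]
[5, 8, 8, 55, 6, 4, 9]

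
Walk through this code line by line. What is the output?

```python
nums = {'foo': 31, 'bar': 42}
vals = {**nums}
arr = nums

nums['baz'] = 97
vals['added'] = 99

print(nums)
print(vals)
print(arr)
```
{'foo': 31, 'bar': 42, 'baz': 97}
{'foo': 31, 'bar': 42, 'added': 99}
{'foo': 31, 'bar': 42, 'baz': 97}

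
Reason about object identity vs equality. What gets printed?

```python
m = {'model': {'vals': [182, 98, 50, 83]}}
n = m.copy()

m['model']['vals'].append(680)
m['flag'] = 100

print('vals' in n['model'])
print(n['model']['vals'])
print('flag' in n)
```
True
[182, 98, 50, 83, 680]
False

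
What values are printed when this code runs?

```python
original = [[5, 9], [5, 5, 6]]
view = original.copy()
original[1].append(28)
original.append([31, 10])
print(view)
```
[[5, 9], [5, 5, 6, 28]]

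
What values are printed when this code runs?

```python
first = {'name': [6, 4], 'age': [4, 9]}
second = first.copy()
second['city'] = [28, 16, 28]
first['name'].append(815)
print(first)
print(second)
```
{'name': [6, 4, 815], 'age': [4, 9]}
{'name': [6, 4, 815], 'age': [4, 9], 'city': [28, 16, 28]}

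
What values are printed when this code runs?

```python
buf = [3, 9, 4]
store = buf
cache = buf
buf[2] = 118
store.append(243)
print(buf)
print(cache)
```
[3, 9, 118, 243]
[3, 9, 118, 243]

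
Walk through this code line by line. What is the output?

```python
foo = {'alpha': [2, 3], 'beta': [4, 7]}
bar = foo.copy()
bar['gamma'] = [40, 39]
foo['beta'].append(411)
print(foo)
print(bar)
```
{'alpha': [2, 3], 'beta': [4, 7, 411]}
{'alpha': [2, 3], 'beta': [4, 7, 411], 'gamma': [40, 39]}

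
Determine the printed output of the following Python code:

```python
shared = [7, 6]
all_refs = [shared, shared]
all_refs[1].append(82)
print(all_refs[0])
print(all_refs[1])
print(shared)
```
[7, 6, 82]
[7, 6, 82]
[7, 6, 82]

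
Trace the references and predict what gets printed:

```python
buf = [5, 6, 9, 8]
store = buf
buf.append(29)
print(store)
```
[5, 6, 9, 8, 29]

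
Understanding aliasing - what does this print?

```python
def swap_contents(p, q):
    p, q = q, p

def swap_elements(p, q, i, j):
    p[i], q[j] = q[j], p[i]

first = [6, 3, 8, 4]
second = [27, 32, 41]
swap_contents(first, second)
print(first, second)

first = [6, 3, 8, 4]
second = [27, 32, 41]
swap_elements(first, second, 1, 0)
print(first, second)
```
[6, 3, 8, 4] [27, 32, 41]
[6, 27, 8, 4] [3, 32, 41]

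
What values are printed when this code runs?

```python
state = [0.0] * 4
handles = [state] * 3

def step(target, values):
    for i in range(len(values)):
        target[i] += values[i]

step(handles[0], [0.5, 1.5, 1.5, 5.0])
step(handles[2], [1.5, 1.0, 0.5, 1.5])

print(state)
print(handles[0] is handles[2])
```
[2.0, 2.5, 2.0, 6.5]
True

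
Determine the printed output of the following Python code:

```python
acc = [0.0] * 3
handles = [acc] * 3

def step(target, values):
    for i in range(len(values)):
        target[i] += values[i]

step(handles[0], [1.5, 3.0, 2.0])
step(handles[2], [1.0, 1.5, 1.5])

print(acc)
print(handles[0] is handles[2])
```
[2.5, 4.5, 3.5]
True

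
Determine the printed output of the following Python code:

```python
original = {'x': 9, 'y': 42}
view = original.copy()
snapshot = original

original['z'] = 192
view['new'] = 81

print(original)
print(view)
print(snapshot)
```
{'x': 9, 'y': 42, 'z': 192}
{'x': 9, 'y': 42, 'new': 81}
{'x': 9, 'y': 42, 'z': 192}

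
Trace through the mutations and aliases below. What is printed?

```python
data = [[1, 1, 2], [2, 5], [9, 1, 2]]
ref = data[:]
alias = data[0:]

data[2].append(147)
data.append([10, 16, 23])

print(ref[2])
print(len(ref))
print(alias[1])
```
[9, 1, 2, 147]
3
[2, 5]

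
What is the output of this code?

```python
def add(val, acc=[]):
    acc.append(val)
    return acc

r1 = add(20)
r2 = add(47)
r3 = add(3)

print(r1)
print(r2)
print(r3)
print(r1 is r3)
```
[20, 47, 3]
[20, 47, 3]
[20, 47, 3]
True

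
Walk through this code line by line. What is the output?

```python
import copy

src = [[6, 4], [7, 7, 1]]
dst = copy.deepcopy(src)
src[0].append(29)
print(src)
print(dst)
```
[[6, 4, 29], [7, 7, 1]]
[[6, 4], [7, 7, 1]]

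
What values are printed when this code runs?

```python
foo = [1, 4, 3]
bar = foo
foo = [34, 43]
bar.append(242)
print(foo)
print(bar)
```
[34, 43]
[1, 4, 3, 242]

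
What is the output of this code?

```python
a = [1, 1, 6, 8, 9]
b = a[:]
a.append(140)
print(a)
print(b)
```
[1, 1, 6, 8, 9, 140]
[1, 1, 6, 8, 9]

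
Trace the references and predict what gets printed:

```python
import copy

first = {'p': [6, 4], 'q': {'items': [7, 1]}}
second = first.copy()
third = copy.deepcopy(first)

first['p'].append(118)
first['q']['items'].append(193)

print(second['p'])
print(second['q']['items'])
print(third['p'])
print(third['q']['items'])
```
[6, 4, 118]
[7, 1, 193]
[6, 4]
[7, 1]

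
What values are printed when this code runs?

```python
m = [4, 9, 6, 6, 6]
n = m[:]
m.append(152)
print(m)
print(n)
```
[4, 9, 6, 6, 6, 152]
[4, 9, 6, 6, 6]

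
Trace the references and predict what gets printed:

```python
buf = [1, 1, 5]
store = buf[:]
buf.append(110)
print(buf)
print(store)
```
[1, 1, 5, 110]
[1, 1, 5]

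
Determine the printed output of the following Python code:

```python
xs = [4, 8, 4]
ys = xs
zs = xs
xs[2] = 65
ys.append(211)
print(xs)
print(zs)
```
[4, 8, 65, 211]
[4, 8, 65, 211]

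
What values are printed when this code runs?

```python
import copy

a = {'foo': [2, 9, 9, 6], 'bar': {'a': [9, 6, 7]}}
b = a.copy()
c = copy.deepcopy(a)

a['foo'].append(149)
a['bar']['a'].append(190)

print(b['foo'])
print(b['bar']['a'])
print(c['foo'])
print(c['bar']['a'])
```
[2, 9, 9, 6, 149]
[9, 6, 7, 190]
[2, 9, 9, 6]
[9, 6, 7]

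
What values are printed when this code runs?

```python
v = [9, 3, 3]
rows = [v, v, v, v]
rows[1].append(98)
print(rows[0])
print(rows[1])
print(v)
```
[9, 3, 3, 98]
[9, 3, 3, 98]
[9, 3, 3, 98]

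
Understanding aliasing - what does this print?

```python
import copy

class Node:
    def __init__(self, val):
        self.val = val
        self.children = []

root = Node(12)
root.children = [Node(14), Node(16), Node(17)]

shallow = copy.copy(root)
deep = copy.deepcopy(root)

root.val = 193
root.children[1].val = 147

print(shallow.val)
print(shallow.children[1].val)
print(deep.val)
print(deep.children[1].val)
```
12
147
12
16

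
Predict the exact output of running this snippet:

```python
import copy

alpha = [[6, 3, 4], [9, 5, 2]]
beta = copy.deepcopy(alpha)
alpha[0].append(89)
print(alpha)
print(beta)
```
[[6, 3, 4, 89], [9, 5, 2]]
[[6, 3, 4], [9, 5, 2]]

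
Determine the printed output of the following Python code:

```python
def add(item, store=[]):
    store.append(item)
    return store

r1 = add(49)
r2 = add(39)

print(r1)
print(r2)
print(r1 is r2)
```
[49, 39]
[49, 39]
True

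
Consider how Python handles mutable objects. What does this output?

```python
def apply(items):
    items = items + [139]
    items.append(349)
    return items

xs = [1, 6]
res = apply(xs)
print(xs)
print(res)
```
[1, 6]
[1, 6, 139, 349]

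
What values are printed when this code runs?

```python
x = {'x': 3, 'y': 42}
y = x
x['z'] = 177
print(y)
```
{'x': 3, 'y': 42, 'z': 177}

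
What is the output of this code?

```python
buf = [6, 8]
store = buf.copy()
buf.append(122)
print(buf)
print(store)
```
[6, 8, 122]
[6, 8]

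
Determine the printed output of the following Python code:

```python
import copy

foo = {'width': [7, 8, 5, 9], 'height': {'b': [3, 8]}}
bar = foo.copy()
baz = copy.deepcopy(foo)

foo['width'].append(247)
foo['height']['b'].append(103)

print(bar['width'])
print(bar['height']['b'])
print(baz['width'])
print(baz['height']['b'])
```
[7, 8, 5, 9, 247]
[3, 8, 103]
[7, 8, 5, 9]
[3, 8]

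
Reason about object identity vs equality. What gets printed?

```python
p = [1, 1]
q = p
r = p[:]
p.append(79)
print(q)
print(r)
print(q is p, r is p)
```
[1, 1, 79]
[1, 1]
True False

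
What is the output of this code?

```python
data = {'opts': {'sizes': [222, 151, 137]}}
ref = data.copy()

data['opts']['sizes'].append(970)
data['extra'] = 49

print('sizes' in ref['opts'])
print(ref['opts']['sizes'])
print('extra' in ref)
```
True
[222, 151, 137, 970]
False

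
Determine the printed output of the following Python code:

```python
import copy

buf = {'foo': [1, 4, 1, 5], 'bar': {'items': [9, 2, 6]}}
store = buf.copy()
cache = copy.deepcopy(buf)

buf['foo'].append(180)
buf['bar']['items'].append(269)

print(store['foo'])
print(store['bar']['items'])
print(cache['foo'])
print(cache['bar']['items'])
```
[1, 4, 1, 5, 180]
[9, 2, 6, 269]
[1, 4, 1, 5]
[9, 2, 6]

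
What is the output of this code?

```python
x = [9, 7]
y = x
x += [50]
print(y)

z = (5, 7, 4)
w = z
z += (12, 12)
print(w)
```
[9, 7, 50]
(5, 7, 4)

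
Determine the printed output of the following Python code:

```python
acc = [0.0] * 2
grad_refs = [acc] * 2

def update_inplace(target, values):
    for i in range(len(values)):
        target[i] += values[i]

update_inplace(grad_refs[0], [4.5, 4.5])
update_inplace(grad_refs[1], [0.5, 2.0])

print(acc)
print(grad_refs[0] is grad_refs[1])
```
[5.0, 6.5]
True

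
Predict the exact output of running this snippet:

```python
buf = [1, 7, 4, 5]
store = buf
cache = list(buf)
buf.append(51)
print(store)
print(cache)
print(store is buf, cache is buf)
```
[1, 7, 4, 5, 51]
[1, 7, 4, 5]
True False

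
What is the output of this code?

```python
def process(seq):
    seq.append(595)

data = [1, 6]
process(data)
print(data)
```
[1, 6, 595]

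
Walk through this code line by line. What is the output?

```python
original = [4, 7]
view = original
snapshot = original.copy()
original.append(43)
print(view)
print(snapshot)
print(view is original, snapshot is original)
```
[4, 7, 43]
[4, 7]
True False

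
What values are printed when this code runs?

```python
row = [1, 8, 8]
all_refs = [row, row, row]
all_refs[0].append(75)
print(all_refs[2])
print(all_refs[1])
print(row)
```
[1, 8, 8, 75]
[1, 8, 8, 75]
[1, 8, 8, 75]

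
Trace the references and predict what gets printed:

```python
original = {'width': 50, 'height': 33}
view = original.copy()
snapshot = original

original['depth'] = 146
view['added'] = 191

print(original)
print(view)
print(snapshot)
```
{'width': 50, 'height': 33, 'depth': 146}
{'width': 50, 'height': 33, 'added': 191}
{'width': 50, 'height': 33, 'depth': 146}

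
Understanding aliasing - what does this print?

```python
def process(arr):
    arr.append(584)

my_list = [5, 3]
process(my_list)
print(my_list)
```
[5, 3, 584]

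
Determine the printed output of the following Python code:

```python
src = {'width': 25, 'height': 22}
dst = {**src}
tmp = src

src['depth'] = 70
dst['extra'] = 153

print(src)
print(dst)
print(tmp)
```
{'width': 25, 'height': 22, 'depth': 70}
{'width': 25, 'height': 22, 'extra': 153}
{'width': 25, 'height': 22, 'depth': 70}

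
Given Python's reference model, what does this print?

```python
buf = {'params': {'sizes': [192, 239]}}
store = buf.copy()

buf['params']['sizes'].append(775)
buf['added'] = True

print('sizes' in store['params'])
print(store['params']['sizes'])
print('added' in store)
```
True
[192, 239, 775]
False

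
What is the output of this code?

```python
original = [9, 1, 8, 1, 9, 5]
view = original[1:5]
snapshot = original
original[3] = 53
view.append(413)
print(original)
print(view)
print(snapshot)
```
[9, 1, 8, 53, 9, 5]
[1, 8, 1, 9, 413]
[9, 1, 8, 53, 9, 5]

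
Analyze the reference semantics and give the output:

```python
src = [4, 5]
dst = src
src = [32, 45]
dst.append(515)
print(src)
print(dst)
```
[32, 45]
[4, 5, 515]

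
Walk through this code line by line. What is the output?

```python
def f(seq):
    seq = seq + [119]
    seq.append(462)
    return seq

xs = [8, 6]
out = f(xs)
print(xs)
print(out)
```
[8, 6]
[8, 6, 119, 462]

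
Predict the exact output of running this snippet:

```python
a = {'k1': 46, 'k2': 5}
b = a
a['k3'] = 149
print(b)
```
{'k1': 46, 'k2': 5, 'k3': 149}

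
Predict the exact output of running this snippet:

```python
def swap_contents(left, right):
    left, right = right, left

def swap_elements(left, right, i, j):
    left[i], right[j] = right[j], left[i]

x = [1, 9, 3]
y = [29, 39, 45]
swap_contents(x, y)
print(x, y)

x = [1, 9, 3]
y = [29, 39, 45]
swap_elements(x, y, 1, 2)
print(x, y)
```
[1, 9, 3] [29, 39, 45]
[1, 45, 3] [29, 39, 9]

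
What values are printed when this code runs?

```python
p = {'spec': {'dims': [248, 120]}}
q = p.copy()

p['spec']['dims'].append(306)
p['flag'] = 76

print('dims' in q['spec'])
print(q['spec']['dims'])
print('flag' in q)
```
True
[248, 120, 306]
False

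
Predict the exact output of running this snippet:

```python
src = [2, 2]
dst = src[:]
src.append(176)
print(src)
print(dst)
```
[2, 2, 176]
[2, 2]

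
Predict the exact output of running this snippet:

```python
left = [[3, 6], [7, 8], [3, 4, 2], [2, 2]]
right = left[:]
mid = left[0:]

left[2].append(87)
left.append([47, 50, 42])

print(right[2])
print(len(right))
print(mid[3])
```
[3, 4, 2, 87]
4
[2, 2]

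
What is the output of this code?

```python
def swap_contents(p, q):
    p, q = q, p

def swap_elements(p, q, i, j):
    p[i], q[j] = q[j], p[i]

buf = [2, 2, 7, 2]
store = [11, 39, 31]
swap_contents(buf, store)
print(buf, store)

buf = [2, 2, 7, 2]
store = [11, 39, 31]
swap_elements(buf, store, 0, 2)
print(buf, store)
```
[2, 2, 7, 2] [11, 39, 31]
[31, 2, 7, 2] [11, 39, 2]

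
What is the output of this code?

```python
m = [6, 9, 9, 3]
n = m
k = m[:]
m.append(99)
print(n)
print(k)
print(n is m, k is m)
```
[6, 9, 9, 3, 99]
[6, 9, 9, 3]
True False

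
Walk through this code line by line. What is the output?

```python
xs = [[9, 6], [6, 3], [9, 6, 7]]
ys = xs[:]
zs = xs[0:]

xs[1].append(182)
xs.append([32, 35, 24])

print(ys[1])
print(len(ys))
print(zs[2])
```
[6, 3, 182]
3
[9, 6, 7]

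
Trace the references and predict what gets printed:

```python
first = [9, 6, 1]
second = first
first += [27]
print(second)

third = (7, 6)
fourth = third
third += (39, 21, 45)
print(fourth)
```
[9, 6, 1, 27]
(7, 6)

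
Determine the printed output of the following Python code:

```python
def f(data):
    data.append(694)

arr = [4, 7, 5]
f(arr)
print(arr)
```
[4, 7, 5, 694]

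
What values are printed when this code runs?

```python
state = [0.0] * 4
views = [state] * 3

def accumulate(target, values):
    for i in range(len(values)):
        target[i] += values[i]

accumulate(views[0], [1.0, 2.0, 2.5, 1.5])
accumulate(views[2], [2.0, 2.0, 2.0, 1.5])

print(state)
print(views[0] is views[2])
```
[3.0, 4.0, 4.5, 3.0]
True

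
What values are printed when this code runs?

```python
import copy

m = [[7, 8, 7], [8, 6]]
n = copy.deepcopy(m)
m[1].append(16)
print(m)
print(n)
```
[[7, 8, 7], [8, 6, 16]]
[[7, 8, 7], [8, 6]]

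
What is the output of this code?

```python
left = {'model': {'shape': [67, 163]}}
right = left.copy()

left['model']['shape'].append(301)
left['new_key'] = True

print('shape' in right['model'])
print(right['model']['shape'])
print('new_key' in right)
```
True
[67, 163, 301]
False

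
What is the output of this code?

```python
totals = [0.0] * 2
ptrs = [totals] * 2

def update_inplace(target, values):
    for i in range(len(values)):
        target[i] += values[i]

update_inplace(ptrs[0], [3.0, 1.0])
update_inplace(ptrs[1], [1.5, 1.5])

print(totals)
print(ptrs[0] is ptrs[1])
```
[4.5, 2.5]
True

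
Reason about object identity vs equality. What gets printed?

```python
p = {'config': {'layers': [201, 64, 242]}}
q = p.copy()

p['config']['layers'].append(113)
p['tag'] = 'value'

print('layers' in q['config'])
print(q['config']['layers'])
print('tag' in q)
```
True
[201, 64, 242, 113]
False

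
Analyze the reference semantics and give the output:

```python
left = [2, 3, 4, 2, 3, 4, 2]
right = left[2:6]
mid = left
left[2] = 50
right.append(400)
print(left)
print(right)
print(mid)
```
[2, 3, 50, 2, 3, 4, 2]
[4, 2, 3, 4, 400]
[2, 3, 50, 2, 3, 4, 2]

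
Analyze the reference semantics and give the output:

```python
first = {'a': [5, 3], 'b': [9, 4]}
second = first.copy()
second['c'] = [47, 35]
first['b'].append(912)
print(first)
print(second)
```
{'a': [5, 3], 'b': [9, 4, 912]}
{'a': [5, 3], 'b': [9, 4, 912], 'c': [47, 35]}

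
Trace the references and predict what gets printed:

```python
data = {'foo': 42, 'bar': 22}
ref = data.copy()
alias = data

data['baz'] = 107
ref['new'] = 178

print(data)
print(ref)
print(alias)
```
{'foo': 42, 'bar': 22, 'baz': 107}
{'foo': 42, 'bar': 22, 'new': 178}
{'foo': 42, 'bar': 22, 'baz': 107}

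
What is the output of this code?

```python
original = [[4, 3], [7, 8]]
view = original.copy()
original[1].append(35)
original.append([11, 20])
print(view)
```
[[4, 3], [7, 8, 35]]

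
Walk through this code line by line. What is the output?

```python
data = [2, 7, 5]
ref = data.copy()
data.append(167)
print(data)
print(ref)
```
[2, 7, 5, 167]
[2, 7, 5]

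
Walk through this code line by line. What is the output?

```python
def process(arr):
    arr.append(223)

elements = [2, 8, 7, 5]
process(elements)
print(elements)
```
[2, 8, 7, 5, 223]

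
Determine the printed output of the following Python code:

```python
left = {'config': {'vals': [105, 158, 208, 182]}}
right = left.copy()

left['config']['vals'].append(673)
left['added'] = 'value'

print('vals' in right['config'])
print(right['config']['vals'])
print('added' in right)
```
True
[105, 158, 208, 182, 673]
False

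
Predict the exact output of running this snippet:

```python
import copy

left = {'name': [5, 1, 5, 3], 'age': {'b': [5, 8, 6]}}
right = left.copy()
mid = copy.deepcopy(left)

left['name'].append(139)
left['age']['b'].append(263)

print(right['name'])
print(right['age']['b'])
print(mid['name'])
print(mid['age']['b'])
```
[5, 1, 5, 3, 139]
[5, 8, 6, 263]
[5, 1, 5, 3]
[5, 8, 6]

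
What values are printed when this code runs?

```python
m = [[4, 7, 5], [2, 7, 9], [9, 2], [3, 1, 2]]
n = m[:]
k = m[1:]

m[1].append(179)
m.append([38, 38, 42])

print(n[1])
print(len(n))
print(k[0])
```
[2, 7, 9, 179]
4
[2, 7, 9, 179]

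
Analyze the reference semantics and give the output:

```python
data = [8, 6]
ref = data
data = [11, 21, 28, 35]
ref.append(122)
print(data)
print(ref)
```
[11, 21, 28, 35]
[8, 6, 122]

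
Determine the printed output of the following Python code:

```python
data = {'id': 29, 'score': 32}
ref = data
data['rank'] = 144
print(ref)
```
{'id': 29, 'score': 32, 'rank': 144}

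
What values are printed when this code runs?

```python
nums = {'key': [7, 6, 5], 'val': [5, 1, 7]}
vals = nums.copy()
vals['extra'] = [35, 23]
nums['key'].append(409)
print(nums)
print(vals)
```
{'key': [7, 6, 5, 409], 'val': [5, 1, 7]}
{'key': [7, 6, 5, 409], 'val': [5, 1, 7], 'extra': [35, 23]}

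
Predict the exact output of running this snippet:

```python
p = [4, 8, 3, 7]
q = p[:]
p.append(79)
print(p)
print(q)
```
[4, 8, 3, 7, 79]
[4, 8, 3, 7]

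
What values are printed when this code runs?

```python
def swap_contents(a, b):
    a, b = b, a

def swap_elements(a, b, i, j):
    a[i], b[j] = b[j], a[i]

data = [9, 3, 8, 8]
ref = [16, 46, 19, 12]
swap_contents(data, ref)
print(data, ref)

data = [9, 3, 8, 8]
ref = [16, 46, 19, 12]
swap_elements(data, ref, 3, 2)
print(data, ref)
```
[9, 3, 8, 8] [16, 46, 19, 12]
[9, 3, 8, 19] [16, 46, 8, 12]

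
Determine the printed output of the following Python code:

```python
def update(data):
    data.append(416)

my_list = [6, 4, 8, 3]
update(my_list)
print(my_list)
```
[6, 4, 8, 3, 416]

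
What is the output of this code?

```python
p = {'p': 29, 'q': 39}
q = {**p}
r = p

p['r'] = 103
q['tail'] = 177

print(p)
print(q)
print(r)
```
{'p': 29, 'q': 39, 'r': 103}
{'p': 29, 'q': 39, 'tail': 177}
{'p': 29, 'q': 39, 'r': 103}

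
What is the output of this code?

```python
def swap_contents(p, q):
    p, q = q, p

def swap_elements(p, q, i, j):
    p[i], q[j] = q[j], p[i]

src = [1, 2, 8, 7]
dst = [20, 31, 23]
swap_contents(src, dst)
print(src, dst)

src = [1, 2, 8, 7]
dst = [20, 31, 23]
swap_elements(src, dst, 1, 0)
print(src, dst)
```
[1, 2, 8, 7] [20, 31, 23]
[1, 20, 8, 7] [2, 31, 23]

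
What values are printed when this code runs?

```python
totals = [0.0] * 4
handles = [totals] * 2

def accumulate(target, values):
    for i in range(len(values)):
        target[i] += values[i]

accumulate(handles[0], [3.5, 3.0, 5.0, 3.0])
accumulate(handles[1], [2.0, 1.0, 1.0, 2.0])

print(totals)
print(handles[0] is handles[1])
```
[5.5, 4.0, 6.0, 5.0]
True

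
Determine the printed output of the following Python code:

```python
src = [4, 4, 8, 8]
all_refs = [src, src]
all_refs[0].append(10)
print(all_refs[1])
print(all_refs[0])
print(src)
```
[4, 4, 8, 8, 10]
[4, 4, 8, 8, 10]
[4, 4, 8, 8, 10]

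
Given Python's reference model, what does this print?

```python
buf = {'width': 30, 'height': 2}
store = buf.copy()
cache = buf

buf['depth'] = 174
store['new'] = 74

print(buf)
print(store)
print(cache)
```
{'width': 30, 'height': 2, 'depth': 174}
{'width': 30, 'height': 2, 'new': 74}
{'width': 30, 'height': 2, 'depth': 174}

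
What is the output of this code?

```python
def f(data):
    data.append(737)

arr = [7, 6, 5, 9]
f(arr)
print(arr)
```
[7, 6, 5, 9, 737]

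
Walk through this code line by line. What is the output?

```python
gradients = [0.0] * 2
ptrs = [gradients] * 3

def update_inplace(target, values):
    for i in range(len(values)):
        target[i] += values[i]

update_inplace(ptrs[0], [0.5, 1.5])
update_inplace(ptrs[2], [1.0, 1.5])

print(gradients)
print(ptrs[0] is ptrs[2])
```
[1.5, 3.0]
True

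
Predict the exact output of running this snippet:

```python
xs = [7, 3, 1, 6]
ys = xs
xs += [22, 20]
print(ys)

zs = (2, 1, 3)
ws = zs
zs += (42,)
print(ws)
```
[7, 3, 1, 6, 22, 20]
(2, 1, 3)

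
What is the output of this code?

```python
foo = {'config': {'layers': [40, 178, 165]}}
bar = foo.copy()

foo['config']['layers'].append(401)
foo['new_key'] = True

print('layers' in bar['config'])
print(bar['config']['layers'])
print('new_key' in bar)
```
True
[40, 178, 165, 401]
False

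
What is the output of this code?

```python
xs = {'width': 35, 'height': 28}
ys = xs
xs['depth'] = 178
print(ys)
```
{'width': 35, 'height': 28, 'depth': 178}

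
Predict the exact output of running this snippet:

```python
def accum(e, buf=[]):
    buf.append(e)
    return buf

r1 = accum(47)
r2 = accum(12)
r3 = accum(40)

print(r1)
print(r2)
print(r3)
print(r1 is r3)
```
[47, 12, 40]
[47, 12, 40]
[47, 12, 40]
True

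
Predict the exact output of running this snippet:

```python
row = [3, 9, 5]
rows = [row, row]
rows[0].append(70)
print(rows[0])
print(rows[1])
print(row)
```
[3, 9, 5, 70]
[3, 9, 5, 70]
[3, 9, 5, 70]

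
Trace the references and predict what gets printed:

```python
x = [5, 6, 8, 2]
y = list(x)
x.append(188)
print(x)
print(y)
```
[5, 6, 8, 2, 188]
[5, 6, 8, 2]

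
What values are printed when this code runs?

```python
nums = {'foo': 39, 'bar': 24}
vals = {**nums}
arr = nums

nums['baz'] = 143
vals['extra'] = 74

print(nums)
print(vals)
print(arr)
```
{'foo': 39, 'bar': 24, 'baz': 143}
{'foo': 39, 'bar': 24, 'extra': 74}
{'foo': 39, 'bar': 24, 'baz': 143}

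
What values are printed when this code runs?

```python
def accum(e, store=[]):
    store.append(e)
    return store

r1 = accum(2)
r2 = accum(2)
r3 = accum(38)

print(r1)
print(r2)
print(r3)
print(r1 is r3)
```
[2, 2, 38]
[2, 2, 38]
[2, 2, 38]
True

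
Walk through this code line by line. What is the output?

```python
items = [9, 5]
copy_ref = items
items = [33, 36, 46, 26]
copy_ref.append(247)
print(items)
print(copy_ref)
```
[33, 36, 46, 26]
[9, 5, 247]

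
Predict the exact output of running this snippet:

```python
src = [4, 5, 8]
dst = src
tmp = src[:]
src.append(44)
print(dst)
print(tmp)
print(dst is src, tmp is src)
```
[4, 5, 8, 44]
[4, 5, 8]
True False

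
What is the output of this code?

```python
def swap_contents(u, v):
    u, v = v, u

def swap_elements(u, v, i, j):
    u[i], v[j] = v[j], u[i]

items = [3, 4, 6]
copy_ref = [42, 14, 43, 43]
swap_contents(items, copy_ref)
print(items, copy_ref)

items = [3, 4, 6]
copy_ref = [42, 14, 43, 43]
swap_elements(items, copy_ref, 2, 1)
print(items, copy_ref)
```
[3, 4, 6] [42, 14, 43, 43]
[3, 4, 14] [42, 6, 43, 43]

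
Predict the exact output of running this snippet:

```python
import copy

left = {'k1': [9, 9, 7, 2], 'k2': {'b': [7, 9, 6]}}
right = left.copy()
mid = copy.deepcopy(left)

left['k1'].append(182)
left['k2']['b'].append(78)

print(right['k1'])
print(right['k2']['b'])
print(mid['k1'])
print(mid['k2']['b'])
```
[9, 9, 7, 2, 182]
[7, 9, 6, 78]
[9, 9, 7, 2]
[7, 9, 6]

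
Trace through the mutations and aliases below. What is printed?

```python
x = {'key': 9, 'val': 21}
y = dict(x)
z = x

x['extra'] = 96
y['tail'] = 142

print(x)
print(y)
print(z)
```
{'key': 9, 'val': 21, 'extra': 96}
{'key': 9, 'val': 21, 'tail': 142}
{'key': 9, 'val': 21, 'extra': 96}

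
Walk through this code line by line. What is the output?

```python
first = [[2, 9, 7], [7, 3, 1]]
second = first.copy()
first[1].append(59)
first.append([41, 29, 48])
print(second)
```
[[2, 9, 7], [7, 3, 1, 59]]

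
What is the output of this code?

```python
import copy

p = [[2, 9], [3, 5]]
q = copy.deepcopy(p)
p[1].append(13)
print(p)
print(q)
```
[[2, 9], [3, 5, 13]]
[[2, 9], [3, 5]]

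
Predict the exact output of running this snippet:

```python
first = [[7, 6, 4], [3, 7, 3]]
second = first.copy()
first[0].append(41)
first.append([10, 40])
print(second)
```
[[7, 6, 4, 41], [3, 7, 3]]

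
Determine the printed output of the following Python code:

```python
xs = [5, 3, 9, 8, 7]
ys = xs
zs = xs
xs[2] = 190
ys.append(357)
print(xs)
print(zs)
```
[5, 3, 190, 8, 7, 357]
[5, 3, 190, 8, 7, 357]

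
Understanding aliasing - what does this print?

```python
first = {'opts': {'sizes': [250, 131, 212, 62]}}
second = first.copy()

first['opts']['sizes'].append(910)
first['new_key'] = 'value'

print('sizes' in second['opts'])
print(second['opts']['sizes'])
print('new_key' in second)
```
True
[250, 131, 212, 62, 910]
False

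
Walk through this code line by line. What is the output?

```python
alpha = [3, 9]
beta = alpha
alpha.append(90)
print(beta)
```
[3, 9, 90]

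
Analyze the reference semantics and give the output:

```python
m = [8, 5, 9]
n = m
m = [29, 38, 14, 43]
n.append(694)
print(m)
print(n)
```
[29, 38, 14, 43]
[8, 5, 9, 694]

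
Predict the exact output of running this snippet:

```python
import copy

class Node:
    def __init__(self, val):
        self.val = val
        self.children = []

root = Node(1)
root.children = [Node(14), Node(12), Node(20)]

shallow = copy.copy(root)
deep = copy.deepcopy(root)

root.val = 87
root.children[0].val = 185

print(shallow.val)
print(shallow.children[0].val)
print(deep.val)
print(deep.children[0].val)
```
1
185
1
14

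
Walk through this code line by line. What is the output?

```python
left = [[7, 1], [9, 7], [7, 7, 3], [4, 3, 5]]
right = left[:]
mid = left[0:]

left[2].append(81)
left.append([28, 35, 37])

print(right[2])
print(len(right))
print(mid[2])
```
[7, 7, 3, 81]
4
[7, 7, 3, 81]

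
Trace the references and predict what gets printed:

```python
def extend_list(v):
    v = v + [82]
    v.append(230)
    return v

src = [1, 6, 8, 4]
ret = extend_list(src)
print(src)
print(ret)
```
[1, 6, 8, 4]
[1, 6, 8, 4, 82, 230]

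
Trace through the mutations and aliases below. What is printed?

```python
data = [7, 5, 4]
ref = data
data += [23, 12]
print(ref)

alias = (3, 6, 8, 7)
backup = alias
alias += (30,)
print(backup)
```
[7, 5, 4, 23, 12]
(3, 6, 8, 7)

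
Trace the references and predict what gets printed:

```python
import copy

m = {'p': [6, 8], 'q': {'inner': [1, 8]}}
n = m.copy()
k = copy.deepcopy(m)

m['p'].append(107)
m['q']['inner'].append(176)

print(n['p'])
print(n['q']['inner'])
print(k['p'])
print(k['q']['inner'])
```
[6, 8, 107]
[1, 8, 176]
[6, 8]
[1, 8]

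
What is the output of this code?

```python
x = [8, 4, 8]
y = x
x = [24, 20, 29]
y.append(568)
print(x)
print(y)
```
[24, 20, 29]
[8, 4, 8, 568]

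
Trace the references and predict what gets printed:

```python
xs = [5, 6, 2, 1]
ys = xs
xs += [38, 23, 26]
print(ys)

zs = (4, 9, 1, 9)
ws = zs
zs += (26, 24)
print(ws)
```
[5, 6, 2, 1, 38, 23, 26]
(4, 9, 1, 9)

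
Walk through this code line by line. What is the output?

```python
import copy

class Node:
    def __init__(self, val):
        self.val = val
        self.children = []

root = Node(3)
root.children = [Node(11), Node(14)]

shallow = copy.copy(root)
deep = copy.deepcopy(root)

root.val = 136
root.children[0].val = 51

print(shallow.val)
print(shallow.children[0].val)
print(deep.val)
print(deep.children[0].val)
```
3
51
3
11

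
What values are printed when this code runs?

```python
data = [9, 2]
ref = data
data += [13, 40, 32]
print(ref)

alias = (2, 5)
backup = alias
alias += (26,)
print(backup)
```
[9, 2, 13, 40, 32]
(2, 5)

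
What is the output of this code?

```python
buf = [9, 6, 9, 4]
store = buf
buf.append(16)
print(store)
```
[9, 6, 9, 4, 16]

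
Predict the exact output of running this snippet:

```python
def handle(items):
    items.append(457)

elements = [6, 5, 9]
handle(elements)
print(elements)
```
[6, 5, 9, 457]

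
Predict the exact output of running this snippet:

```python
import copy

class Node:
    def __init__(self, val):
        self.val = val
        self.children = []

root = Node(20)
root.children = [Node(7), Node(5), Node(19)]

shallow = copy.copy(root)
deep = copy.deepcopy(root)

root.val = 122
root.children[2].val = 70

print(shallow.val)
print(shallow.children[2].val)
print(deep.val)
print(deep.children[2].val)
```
20
70
20
19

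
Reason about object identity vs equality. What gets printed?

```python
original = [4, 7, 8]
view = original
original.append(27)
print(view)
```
[4, 7, 8, 27]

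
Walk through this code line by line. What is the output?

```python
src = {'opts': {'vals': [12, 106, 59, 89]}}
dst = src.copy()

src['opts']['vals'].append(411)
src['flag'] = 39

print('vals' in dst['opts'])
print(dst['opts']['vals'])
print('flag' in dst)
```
True
[12, 106, 59, 89, 411]
False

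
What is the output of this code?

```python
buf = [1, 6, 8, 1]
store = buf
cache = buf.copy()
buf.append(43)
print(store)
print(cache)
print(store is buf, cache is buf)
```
[1, 6, 8, 1, 43]
[1, 6, 8, 1]
True False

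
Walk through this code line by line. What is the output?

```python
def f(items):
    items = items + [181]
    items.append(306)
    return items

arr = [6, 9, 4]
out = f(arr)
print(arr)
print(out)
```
[6, 9, 4]
[6, 9, 4, 181, 306]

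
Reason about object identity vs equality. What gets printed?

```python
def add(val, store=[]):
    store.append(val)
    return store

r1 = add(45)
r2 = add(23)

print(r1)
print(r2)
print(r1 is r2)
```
[45, 23]
[45, 23]
True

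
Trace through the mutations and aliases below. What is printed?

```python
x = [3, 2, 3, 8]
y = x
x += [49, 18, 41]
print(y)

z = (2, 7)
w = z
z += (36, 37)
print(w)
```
[3, 2, 3, 8, 49, 18, 41]
(2, 7)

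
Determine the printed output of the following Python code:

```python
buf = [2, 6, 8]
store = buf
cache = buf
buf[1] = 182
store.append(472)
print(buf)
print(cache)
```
[2, 182, 8, 472]
[2, 182, 8, 472]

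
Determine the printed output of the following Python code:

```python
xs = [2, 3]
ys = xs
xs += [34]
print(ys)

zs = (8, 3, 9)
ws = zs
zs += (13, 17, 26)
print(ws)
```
[2, 3, 34]
(8, 3, 9)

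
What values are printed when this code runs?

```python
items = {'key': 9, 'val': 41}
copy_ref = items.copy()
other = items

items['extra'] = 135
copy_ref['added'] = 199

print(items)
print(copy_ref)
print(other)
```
{'key': 9, 'val': 41, 'extra': 135}
{'key': 9, 'val': 41, 'added': 199}
{'key': 9, 'val': 41, 'extra': 135}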